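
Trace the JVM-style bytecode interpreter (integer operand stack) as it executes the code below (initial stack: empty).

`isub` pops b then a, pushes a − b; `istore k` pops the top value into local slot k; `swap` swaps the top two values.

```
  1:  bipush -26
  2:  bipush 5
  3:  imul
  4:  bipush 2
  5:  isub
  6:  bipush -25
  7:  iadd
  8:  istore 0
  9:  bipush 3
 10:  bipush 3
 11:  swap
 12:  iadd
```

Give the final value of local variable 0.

-157

bipush -26 : -26
bipush 5   : -26 5
imul       : -130
bipush 2   : -130 2
isub       : -132
bipush -25 : -132 -25
iadd       : -157
istore 0   : (empty)
bipush 3   : 3
bipush 3   : 3 3
swap       : 3 3
iadd       : 6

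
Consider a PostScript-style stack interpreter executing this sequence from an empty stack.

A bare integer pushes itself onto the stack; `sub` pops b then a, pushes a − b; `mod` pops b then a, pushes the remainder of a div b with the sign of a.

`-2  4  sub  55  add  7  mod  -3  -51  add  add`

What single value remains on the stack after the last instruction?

-2   -2
4    -2 4
sub  -6
55   -6 55
add  49
7    49 7
mod  0
-3   0 -3
-51  0 -3 -51
add  0 -54
add  -54

-54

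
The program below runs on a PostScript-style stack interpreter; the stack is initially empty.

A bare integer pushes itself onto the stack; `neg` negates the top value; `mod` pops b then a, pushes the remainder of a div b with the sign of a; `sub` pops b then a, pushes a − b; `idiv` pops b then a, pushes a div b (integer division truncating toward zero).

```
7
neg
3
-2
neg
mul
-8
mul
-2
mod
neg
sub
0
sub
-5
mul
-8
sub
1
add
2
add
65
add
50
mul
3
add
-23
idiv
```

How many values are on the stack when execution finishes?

1

7    → [7]
neg  → [-7]
3    → [-7, 3]
-2   → [-7, 3, -2]
neg  → [-7, 3, 2]
mul  → [-7, 6]
-8   → [-7, 6, -8]
mul  → [-7, -48]
-2   → [-7, -48, -2]
mod  → [-7, 0]
neg  → [-7, 0]
sub  → [-7]
0    → [-7, 0]
sub  → [-7]
-5   → [-7, -5]
mul  → [35]
-8   → [35, -8]
sub  → [43]
1    → [43, 1]
add  → [44]
2    → [44, 2]
add  → [46]
65   → [46, 65]
add  → [111]
50   → [111, 50]
mul  → [5550]
3    → [5550, 3]
add  → [5553]
-23  → [5553, -23]
idiv → [-241]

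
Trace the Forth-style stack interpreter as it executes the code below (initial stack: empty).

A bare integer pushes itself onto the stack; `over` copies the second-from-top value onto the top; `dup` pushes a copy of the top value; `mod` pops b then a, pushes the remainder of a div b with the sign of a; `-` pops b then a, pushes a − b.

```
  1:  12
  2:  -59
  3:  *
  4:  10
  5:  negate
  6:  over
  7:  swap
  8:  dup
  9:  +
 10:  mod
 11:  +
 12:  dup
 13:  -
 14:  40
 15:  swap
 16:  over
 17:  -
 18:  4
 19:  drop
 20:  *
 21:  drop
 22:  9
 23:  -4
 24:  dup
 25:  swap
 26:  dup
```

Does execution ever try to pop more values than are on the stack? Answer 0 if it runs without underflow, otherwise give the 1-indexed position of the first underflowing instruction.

0

12     : [12]
-59    : [12, -59]
*      : [-708]
10     : [-708, 10]
negate : [-708, -10]
over   : [-708, -10, -708]
swap   : [-708, -708, -10]
dup    : [-708, -708, -10, -10]
+      : [-708, -708, -20]
mod    : [-708, -8]
+      : [-716]
dup    : [-716, -716]
-      : [0]
40     : [0, 40]
swap   : [40, 0]
over   : [40, 0, 40]
-      : [40, -40]
4      : [40, -40, 4]
drop   : [40, -40]
*      : [-1600]
drop   : []
9      : [9]
-4     : [9, -4]
dup    : [9, -4, -4]
swap   : [9, -4, -4]
dup    : [9, -4, -4, -4]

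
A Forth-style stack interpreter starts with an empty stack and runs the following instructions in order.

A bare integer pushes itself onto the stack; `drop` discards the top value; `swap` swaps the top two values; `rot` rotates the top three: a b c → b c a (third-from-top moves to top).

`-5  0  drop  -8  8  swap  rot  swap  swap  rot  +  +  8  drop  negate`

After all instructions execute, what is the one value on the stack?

5

-5     → -5
0      → -5 0
drop   → -5
-8     → -5 -8
8      → -5 -8 8
swap   → -5 8 -8
rot    → 8 -8 -5
swap   → 8 -5 -8
swap   → 8 -8 -5
rot    → -8 -5 8
+      → -8 3
+      → -5
8      → -5 8
drop   → -5
negate → 5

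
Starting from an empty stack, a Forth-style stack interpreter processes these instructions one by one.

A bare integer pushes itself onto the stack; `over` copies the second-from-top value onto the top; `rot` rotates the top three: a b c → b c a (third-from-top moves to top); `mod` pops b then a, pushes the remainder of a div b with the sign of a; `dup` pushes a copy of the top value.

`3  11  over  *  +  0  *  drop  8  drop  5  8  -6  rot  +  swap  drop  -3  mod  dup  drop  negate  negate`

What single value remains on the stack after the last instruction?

-1

3      → [3]
11     → [3, 11]
over   → [3, 11, 3]
*      → [3, 33]
+      → [36]
0      → [36, 0]
*      → [0]
drop   → []
8      → [8]
drop   → []
5      → [5]
8      → [5, 8]
-6     → [5, 8, -6]
rot    → [8, -6, 5]
+      → [8, -1]
swap   → [-1, 8]
drop   → [-1]
-3     → [-1, -3]
mod    → [-1]
dup    → [-1, -1]
drop   → [-1]
negate → [1]
negate → [-1]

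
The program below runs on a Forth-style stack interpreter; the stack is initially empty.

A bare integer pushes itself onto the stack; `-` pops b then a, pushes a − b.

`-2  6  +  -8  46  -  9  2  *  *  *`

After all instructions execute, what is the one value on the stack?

-2  -2
6   -2 6
+   4
-8  4 -8
46  4 -8 46
-   4 -54
9   4 -54 9
2   4 -54 9 2
*   4 -54 18
*   4 -972
*   -3888

-3888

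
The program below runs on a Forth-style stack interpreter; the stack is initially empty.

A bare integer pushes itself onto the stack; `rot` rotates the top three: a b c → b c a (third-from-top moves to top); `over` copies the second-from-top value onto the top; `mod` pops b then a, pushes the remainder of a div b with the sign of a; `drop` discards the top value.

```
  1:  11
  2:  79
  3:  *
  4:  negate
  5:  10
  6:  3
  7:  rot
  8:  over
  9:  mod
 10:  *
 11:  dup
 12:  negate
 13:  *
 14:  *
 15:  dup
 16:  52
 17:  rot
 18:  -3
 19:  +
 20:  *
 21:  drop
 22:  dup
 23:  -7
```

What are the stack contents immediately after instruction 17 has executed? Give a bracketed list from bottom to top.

11     -> [11]
79     -> [11, 79]
*      -> [869]
negate -> [-869]
10     -> [-869, 10]
3      -> [-869, 10, 3]
rot    -> [10, 3, -869]
over   -> [10, 3, -869, 3]
mod    -> [10, 3, -2]
*      -> [10, -6]
dup    -> [10, -6, -6]
negate -> [10, -6, 6]
*      -> [10, -36]
*      -> [-360]
dup    -> [-360, -360]
52     -> [-360, -360, 52]
rot    -> [-360, 52, -360]

[-360, 52, -360]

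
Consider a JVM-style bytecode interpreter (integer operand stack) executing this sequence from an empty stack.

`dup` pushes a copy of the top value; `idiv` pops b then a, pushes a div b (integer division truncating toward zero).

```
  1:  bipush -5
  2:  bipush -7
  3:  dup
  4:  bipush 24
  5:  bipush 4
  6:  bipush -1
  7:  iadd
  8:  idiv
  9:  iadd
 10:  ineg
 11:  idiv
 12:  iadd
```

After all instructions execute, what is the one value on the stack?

2

bipush -5 -> -5
bipush -7 -> -5 -7
dup       -> -5 -7 -7
bipush 24 -> -5 -7 -7 24
bipush 4  -> -5 -7 -7 24 4
bipush -1 -> -5 -7 -7 24 4 -1
iadd      -> -5 -7 -7 24 3
idiv      -> -5 -7 -7 8
iadd      -> -5 -7 1
ineg      -> -5 -7 -1
idiv      -> -5 7
iadd      -> 2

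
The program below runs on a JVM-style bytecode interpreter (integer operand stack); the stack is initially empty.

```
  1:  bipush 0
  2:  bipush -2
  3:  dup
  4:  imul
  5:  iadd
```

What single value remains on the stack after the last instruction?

bipush 0  → [0]
bipush -2 → [0, -2]
dup       → [0, -2, -2]
imul      → [0, 4]
iadd      → [4]

4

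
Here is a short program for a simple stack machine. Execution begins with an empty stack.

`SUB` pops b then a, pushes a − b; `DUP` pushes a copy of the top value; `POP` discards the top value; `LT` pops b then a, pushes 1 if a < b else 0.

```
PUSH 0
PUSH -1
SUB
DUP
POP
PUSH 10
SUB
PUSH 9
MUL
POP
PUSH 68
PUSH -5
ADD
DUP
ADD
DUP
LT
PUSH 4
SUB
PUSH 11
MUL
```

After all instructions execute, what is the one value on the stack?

-44

PUSH 0   0
PUSH -1  0 -1
SUB      1
DUP      1 1
POP      1
PUSH 10  1 10
SUB      -9
PUSH 9   -9 9
MUL      -81
POP      (empty)
PUSH 68  68
PUSH -5  68 -5
ADD      63
DUP      63 63
ADD      126
DUP      126 126
LT       0
PUSH 4   0 4
SUB      -4
PUSH 11  -4 11
MUL      -44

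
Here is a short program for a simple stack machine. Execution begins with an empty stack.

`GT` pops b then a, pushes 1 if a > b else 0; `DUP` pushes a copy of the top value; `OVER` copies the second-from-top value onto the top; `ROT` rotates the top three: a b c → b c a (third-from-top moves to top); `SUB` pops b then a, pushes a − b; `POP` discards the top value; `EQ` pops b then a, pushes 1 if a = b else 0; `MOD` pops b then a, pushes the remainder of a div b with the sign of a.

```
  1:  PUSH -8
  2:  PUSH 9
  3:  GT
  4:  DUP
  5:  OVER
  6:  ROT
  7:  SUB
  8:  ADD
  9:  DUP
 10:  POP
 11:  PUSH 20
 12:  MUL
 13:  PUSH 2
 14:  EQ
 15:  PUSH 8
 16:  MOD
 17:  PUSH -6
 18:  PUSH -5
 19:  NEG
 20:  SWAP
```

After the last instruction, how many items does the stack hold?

PUSH -8  [-8]
PUSH 9   [-8, 9]
GT       [0]
DUP      [0, 0]
OVER     [0, 0, 0]
ROT      [0, 0, 0]
SUB      [0, 0]
ADD      [0]
DUP      [0, 0]
POP      [0]
PUSH 20  [0, 20]
MUL      [0]
PUSH 2   [0, 2]
EQ       [0]
PUSH 8   [0, 8]
MOD      [0]
PUSH -6  [0, -6]
PUSH -5  [0, -6, -5]
NEG      [0, -6, 5]
SWAP     [0, 5, -6]

3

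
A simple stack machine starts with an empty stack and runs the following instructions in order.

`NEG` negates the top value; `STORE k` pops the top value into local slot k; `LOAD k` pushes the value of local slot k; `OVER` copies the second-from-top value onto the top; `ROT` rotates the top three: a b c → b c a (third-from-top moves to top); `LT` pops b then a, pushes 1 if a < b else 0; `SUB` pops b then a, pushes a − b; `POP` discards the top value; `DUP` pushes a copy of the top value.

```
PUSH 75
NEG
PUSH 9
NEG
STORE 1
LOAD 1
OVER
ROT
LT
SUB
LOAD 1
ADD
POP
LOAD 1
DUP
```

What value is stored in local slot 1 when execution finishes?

PUSH 75  75
NEG      -75
PUSH 9   -75 9
NEG      -75 -9
STORE 1  -75
LOAD 1   -75 -9
OVER     -75 -9 -75
ROT      -9 -75 -75
LT       -9 0
SUB      -9
LOAD 1   -9 -9
ADD      -18
POP      (empty)
LOAD 1   -9
DUP      -9 -9

-9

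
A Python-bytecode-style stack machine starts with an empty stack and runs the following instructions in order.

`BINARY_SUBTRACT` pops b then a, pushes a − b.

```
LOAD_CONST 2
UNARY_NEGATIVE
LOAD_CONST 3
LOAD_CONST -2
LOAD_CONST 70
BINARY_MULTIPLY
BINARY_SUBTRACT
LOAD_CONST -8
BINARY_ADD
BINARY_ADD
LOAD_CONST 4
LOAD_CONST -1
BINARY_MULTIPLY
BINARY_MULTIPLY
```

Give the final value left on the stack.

LOAD_CONST 2     [2]
UNARY_NEGATIVE   [-2]
LOAD_CONST 3     [-2, 3]
LOAD_CONST -2    [-2, 3, -2]
LOAD_CONST 70    [-2, 3, -2, 70]
BINARY_MULTIPLY  [-2, 3, -140]
BINARY_SUBTRACT  [-2, 143]
LOAD_CONST -8    [-2, 143, -8]
BINARY_ADD       [-2, 135]
BINARY_ADD       [133]
LOAD_CONST 4     [133, 4]
LOAD_CONST -1    [133, 4, -1]
BINARY_MULTIPLY  [133, -4]
BINARY_MULTIPLY  [-532]

-532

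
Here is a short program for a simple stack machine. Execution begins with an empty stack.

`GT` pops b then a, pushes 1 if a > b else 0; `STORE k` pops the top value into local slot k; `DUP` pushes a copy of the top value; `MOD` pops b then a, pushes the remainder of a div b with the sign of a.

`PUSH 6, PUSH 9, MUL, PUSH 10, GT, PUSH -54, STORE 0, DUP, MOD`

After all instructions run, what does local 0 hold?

-54

PUSH 6    [6]
PUSH 9    [6, 9]
MUL       [54]
PUSH 10   [54, 10]
GT        [1]
PUSH -54  [1, -54]
STORE 0   [1]
DUP       [1, 1]
MOD       [0]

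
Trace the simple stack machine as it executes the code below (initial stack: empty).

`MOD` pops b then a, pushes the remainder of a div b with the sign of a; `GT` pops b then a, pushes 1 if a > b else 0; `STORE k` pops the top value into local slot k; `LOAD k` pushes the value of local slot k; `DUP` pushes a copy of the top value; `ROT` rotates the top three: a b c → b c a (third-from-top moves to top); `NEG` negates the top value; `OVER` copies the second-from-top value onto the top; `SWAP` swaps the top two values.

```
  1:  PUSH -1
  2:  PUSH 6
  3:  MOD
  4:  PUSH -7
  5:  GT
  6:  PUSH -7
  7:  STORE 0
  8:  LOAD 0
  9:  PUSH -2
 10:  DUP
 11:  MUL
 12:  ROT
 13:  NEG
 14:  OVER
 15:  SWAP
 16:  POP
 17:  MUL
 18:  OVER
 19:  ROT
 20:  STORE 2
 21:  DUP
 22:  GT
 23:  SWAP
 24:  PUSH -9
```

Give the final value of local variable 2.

PUSH -1 -> -1
PUSH 6  -> -1 6
MOD     -> -1
PUSH -7 -> -1 -7
GT      -> 1
PUSH -7 -> 1 -7
STORE 0 -> 1
LOAD 0  -> 1 -7
PUSH -2 -> 1 -7 -2
DUP     -> 1 -7 -2 -2
MUL     -> 1 -7 4
ROT     -> -7 4 1
NEG     -> -7 4 -1
OVER    -> -7 4 -1 4
SWAP    -> -7 4 4 -1
POP     -> -7 4 4
MUL     -> -7 16
OVER    -> -7 16 -7
ROT     -> 16 -7 -7
STORE 2 -> 16 -7
DUP     -> 16 -7 -7
GT      -> 16 0
SWAP    -> 0 16
PUSH -9 -> 0 16 -9

-7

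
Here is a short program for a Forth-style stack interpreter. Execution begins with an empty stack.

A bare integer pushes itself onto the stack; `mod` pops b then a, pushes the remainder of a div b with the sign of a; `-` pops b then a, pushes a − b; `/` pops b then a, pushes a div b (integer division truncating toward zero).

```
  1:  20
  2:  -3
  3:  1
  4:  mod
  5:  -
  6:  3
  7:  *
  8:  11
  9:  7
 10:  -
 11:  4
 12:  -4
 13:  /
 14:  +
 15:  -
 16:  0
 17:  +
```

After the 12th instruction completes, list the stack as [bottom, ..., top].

[60, 4, 4, -4]

20  : 20
-3  : 20 -3
1   : 20 -3 1
mod : 20 0
-   : 20
3   : 20 3
*   : 60
11  : 60 11
7   : 60 11 7
-   : 60 4
4   : 60 4 4
-4  : 60 4 4 -4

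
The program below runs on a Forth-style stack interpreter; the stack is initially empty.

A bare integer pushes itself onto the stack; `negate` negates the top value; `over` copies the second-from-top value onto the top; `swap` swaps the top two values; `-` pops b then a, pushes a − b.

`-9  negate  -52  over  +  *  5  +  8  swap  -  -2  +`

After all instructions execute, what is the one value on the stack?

-9     → [-9]
negate → [9]
-52    → [9, -52]
over   → [9, -52, 9]
+      → [9, -43]
*      → [-387]
5      → [-387, 5]
+      → [-382]
8      → [-382, 8]
swap   → [8, -382]
-      → [390]
-2     → [390, -2]
+      → [388]

388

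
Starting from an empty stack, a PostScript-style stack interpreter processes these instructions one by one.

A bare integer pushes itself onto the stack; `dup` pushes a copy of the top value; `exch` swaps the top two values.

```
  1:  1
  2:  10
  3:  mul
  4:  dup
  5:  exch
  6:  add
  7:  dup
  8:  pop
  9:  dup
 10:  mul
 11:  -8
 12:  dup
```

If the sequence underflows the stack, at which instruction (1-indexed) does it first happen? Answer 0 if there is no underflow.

0

1     [1]
10    [1, 10]
mul   [10]
dup   [10, 10]
exch  [10, 10]
add   [20]
dup   [20, 20]
pop   [20]
dup   [20, 20]
mul   [400]
-8    [400, -8]
dup   [400, -8, -8]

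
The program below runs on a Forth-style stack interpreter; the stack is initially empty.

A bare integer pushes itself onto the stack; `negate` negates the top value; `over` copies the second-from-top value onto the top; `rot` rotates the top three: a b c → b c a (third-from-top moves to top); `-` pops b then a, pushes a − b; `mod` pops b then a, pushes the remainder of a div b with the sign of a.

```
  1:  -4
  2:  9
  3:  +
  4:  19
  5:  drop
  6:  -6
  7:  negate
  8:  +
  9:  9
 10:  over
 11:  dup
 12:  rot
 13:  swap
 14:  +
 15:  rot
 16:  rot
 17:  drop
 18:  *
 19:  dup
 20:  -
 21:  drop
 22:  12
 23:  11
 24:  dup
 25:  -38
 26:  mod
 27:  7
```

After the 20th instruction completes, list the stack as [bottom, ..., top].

[0]

-4     → -4
9      → -4 9
+      → 5
19     → 5 19
drop   → 5
-6     → 5 -6
negate → 5 6
+      → 11
9      → 11 9
over   → 11 9 11
dup    → 11 9 11 11
rot    → 11 11 11 9
swap   → 11 11 9 11
+      → 11 11 20
rot    → 11 20 11
rot    → 20 11 11
drop   → 20 11
*      → 220
dup    → 220 220
-      → 0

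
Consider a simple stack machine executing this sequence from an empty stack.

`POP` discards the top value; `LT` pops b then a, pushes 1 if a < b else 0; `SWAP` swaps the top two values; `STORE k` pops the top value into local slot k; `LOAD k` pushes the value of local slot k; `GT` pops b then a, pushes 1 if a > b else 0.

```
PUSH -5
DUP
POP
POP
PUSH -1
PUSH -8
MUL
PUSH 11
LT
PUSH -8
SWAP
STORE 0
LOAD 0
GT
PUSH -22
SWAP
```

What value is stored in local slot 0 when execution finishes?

1

PUSH -5   [-5]
DUP       [-5, -5]
POP       [-5]
POP       []
PUSH -1   [-1]
PUSH -8   [-1, -8]
MUL       [8]
PUSH 11   [8, 11]
LT        [1]
PUSH -8   [1, -8]
SWAP      [-8, 1]
STORE 0   [-8]
LOAD 0    [-8, 1]
GT        [0]
PUSH -22  [0, -22]
SWAP      [-22, 0]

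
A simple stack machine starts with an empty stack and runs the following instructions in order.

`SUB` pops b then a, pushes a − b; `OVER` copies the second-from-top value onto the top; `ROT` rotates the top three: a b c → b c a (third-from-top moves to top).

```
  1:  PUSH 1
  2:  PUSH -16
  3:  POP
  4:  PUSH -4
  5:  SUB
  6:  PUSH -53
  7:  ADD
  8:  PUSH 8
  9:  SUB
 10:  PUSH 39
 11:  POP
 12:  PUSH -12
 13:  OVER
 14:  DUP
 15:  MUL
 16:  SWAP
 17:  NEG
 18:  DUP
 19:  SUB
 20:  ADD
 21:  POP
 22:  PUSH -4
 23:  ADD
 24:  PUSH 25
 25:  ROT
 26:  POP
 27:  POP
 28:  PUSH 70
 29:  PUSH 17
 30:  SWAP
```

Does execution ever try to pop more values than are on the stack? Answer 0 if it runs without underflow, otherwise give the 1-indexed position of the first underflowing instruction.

25

PUSH 1    [1]
PUSH -16  [1, -16]
POP       [1]
PUSH -4   [1, -4]
SUB       [5]
PUSH -53  [5, -53]
ADD       [-48]
PUSH 8    [-48, 8]
SUB       [-56]
PUSH 39   [-56, 39]
POP       [-56]
PUSH -12  [-56, -12]
OVER      [-56, -12, -56]
DUP       [-56, -12, -56, -56]
MUL       [-56, -12, 3136]
SWAP      [-56, 3136, -12]
NEG       [-56, 3136, 12]
DUP       [-56, 3136, 12, 12]
SUB       [-56, 3136, 0]
ADD       [-56, 3136]
POP       [-56]
PUSH -4   [-56, -4]
ADD       [-60]
PUSH 25   [-60, 25]
ROT  — needs 3 operands, stack has 2 → underflow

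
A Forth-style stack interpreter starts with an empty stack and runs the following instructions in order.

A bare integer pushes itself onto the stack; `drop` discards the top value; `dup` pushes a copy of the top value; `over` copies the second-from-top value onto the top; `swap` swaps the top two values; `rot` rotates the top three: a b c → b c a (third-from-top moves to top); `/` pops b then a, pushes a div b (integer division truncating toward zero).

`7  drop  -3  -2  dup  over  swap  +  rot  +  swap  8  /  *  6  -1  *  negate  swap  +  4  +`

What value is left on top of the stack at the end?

10

7      → 7
drop   → (empty)
-3     → -3
-2     → -3 -2
dup    → -3 -2 -2
over   → -3 -2 -2 -2
swap   → -3 -2 -2 -2
+      → -3 -2 -4
rot    → -2 -4 -3
+      → -2 -7
swap   → -7 -2
8      → -7 -2 8
/      → -7 0
*      → 0
6      → 0 6
-1     → 0 6 -1
*      → 0 -6
negate → 0 6
swap   → 6 0
+      → 6
4      → 6 4
+      → 10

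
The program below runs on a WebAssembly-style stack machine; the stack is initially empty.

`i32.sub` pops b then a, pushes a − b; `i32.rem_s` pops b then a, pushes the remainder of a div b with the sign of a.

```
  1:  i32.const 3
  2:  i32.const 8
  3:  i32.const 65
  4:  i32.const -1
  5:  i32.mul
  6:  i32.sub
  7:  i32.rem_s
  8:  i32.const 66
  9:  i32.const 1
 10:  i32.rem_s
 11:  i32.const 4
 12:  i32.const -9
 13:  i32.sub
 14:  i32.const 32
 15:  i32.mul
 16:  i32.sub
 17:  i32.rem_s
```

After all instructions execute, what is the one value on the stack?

3

i32.const 3  -> 3
i32.const 8  -> 3 8
i32.const 65 -> 3 8 65
i32.const -1 -> 3 8 65 -1
i32.mul      -> 3 8 -65
i32.sub      -> 3 73
i32.rem_s    -> 3
i32.const 66 -> 3 66
i32.const 1  -> 3 66 1
i32.rem_s    -> 3 0
i32.const 4  -> 3 0 4
i32.const -9 -> 3 0 4 -9
i32.sub      -> 3 0 13
i32.const 32 -> 3 0 13 32
i32.mul      -> 3 0 416
i32.sub      -> 3 -416
i32.rem_s    -> 3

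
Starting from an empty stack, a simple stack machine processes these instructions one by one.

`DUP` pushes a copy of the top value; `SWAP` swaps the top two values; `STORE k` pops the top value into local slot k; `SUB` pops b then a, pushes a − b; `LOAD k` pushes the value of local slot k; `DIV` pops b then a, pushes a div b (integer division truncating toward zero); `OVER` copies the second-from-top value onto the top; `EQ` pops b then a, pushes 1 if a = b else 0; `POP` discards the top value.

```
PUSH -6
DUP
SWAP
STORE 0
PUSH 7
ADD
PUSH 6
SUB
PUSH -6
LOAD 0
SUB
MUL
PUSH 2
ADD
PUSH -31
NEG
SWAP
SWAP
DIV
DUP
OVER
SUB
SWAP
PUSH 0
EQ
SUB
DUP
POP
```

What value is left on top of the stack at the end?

PUSH -6  → -6
DUP      → -6 -6
SWAP     → -6 -6
STORE 0  → -6
PUSH 7   → -6 7
ADD      → 1
PUSH 6   → 1 6
SUB      → -5
PUSH -6  → -5 -6
LOAD 0   → -5 -6 -6
SUB      → -5 0
MUL      → 0
PUSH 2   → 0 2
ADD      → 2
PUSH -31 → 2 -31
NEG      → 2 31
SWAP     → 31 2
SWAP     → 2 31
DIV      → 0
DUP      → 0 0
OVER     → 0 0 0
SUB      → 0 0
SWAP     → 0 0
PUSH 0   → 0 0 0
EQ       → 0 1
SUB      → -1
DUP      → -1 -1
POP      → -1

-1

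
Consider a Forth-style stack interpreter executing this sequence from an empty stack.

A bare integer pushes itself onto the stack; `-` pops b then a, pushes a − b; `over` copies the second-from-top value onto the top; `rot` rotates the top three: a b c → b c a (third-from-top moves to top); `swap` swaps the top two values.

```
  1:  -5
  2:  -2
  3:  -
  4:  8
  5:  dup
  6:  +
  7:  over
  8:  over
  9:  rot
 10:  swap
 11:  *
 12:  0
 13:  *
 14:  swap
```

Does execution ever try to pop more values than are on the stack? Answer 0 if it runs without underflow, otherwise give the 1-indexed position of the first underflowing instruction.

-5   → [-5]
-2   → [-5, -2]
-    → [-3]
8    → [-3, 8]
dup  → [-3, 8, 8]
+    → [-3, 16]
over → [-3, 16, -3]
over → [-3, 16, -3, 16]
rot  → [-3, -3, 16, 16]
swap → [-3, -3, 16, 16]
*    → [-3, -3, 256]
0    → [-3, -3, 256, 0]
*    → [-3, -3, 0]
swap → [-3, 0, -3]

0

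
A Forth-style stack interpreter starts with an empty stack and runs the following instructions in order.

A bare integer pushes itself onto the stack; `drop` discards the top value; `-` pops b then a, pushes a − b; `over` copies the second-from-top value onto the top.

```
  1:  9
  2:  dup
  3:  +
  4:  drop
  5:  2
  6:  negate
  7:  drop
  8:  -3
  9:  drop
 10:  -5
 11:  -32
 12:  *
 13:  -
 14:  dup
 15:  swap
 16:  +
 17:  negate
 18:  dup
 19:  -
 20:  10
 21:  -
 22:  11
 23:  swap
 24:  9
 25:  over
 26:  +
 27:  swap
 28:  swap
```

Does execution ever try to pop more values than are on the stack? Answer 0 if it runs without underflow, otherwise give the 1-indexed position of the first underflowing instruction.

13

9      → 9
dup    → 9 9
+      → 18
drop   → (empty)
2      → 2
negate → -2
drop   → (empty)
-3     → -3
drop   → (empty)
-5     → -5
-32    → -5 -32
*      → 160
-  — needs 2 operands, stack has 1 → underflow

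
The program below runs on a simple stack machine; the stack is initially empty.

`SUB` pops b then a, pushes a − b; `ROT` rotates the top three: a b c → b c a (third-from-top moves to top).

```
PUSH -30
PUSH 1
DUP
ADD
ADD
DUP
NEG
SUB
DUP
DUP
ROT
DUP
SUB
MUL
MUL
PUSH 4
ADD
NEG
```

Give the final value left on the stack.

-4

PUSH -30 -> [-30]
PUSH 1   -> [-30, 1]
DUP      -> [-30, 1, 1]
ADD      -> [-30, 2]
ADD      -> [-28]
DUP      -> [-28, -28]
NEG      -> [-28, 28]
SUB      -> [-56]
DUP      -> [-56, -56]
DUP      -> [-56, -56, -56]
ROT      -> [-56, -56, -56]
DUP      -> [-56, -56, -56, -56]
SUB      -> [-56, -56, 0]
MUL      -> [-56, 0]
MUL      -> [0]
PUSH 4   -> [0, 4]
ADD      -> [4]
NEG      -> [-4]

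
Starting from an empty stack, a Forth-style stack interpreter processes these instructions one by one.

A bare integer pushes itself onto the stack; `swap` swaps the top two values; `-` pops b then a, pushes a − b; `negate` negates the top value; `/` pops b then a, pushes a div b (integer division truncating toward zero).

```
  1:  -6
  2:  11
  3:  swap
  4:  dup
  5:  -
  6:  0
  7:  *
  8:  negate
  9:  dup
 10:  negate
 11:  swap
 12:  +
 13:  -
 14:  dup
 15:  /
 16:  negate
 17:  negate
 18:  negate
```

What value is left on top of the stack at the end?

-1

-6     : -6
11     : -6 11
swap   : 11 -6
dup    : 11 -6 -6
-      : 11 0
0      : 11 0 0
*      : 11 0
negate : 11 0
dup    : 11 0 0
negate : 11 0 0
swap   : 11 0 0
+      : 11 0
-      : 11
dup    : 11 11
/      : 1
negate : -1
negate : 1
negate : -1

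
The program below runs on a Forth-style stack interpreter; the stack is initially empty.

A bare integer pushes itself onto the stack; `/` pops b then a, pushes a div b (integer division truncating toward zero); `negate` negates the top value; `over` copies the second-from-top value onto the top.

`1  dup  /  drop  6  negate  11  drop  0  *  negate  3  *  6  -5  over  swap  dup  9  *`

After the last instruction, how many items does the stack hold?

5

1      -> [1]
dup    -> [1, 1]
/      -> [1]
drop   -> []
6      -> [6]
negate -> [-6]
11     -> [-6, 11]
drop   -> [-6]
0      -> [-6, 0]
*      -> [0]
negate -> [0]
3      -> [0, 3]
*      -> [0]
6      -> [0, 6]
-5     -> [0, 6, -5]
over   -> [0, 6, -5, 6]
swap   -> [0, 6, 6, -5]
dup    -> [0, 6, 6, -5, -5]
9      -> [0, 6, 6, -5, -5, 9]
*      -> [0, 6, 6, -5, -45]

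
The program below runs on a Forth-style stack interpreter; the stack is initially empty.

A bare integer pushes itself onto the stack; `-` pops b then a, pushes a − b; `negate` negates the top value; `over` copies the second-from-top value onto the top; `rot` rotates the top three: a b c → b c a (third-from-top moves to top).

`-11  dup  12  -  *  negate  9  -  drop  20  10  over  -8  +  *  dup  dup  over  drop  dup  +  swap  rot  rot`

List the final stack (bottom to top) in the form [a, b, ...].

[20, 120, 120, 240]

-11    -> [-11]
dup    -> [-11, -11]
12     -> [-11, -11, 12]
-      -> [-11, -23]
*      -> [253]
negate -> [-253]
9      -> [-253, 9]
-      -> [-262]
drop   -> []
20     -> [20]
10     -> [20, 10]
over   -> [20, 10, 20]
-8     -> [20, 10, 20, -8]
+      -> [20, 10, 12]
*      -> [20, 120]
dup    -> [20, 120, 120]
dup    -> [20, 120, 120, 120]
over   -> [20, 120, 120, 120, 120]
drop   -> [20, 120, 120, 120]
dup    -> [20, 120, 120, 120, 120]
+      -> [20, 120, 120, 240]
swap   -> [20, 120, 240, 120]
rot    -> [20, 240, 120, 120]
rot    -> [20, 120, 120, 240]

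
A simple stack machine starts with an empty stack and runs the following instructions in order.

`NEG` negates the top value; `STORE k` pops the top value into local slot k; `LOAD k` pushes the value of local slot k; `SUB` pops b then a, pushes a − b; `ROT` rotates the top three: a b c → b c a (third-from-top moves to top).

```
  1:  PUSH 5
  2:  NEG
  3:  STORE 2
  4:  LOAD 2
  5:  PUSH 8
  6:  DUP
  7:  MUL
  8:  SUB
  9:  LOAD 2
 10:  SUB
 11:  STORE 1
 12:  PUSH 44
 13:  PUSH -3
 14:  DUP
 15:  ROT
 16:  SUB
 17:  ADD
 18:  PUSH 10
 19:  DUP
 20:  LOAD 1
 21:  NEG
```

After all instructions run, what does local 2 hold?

PUSH 5  -> 5
NEG     -> -5
STORE 2 -> (empty)
LOAD 2  -> -5
PUSH 8  -> -5 8
DUP     -> -5 8 8
MUL     -> -5 64
SUB     -> -69
LOAD 2  -> -69 -5
SUB     -> -64
STORE 1 -> (empty)
PUSH 44 -> 44
PUSH -3 -> 44 -3
DUP     -> 44 -3 -3
ROT     -> -3 -3 44
SUB     -> -3 -47
ADD     -> -50
PUSH 10 -> -50 10
DUP     -> -50 10 10
LOAD 1  -> -50 10 10 -64
NEG     -> -50 10 10 64

-5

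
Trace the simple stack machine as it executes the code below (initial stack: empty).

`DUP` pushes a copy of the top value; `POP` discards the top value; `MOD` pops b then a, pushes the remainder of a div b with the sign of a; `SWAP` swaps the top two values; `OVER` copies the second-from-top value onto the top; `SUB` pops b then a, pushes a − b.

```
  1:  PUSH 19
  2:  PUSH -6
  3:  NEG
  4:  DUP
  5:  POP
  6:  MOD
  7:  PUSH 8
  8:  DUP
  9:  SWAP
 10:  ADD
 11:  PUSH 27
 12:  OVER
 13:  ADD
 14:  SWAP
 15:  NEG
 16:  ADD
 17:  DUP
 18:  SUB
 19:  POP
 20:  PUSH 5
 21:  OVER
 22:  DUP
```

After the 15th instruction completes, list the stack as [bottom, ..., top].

[1, 43, -16]

PUSH 19 -> [19]
PUSH -6 -> [19, -6]
NEG     -> [19, 6]
DUP     -> [19, 6, 6]
POP     -> [19, 6]
MOD     -> [1]
PUSH 8  -> [1, 8]
DUP     -> [1, 8, 8]
SWAP    -> [1, 8, 8]
ADD     -> [1, 16]
PUSH 27 -> [1, 16, 27]
OVER    -> [1, 16, 27, 16]
ADD     -> [1, 16, 43]
SWAP    -> [1, 43, 16]
NEG     -> [1, 43, -16]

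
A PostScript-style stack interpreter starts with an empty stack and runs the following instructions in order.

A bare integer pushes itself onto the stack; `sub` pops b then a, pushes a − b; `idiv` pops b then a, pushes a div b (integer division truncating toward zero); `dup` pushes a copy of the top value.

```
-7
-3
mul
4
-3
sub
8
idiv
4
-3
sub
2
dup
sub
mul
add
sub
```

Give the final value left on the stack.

21

-7   -> [-7]
-3   -> [-7, -3]
mul  -> [21]
4    -> [21, 4]
-3   -> [21, 4, -3]
sub  -> [21, 7]
8    -> [21, 7, 8]
idiv -> [21, 0]
4    -> [21, 0, 4]
-3   -> [21, 0, 4, -3]
sub  -> [21, 0, 7]
2    -> [21, 0, 7, 2]
dup  -> [21, 0, 7, 2, 2]
sub  -> [21, 0, 7, 0]
mul  -> [21, 0, 0]
add  -> [21, 0]
sub  -> [21]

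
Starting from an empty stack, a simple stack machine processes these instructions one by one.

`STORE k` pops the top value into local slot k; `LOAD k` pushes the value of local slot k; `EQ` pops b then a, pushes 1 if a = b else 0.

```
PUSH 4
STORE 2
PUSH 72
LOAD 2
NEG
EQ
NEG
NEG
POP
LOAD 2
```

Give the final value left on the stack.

4

PUSH 4  → 4
STORE 2 → (empty)
PUSH 72 → 72
LOAD 2  → 72 4
NEG     → 72 -4
EQ      → 0
NEG     → 0
NEG     → 0
POP     → (empty)
LOAD 2  → 4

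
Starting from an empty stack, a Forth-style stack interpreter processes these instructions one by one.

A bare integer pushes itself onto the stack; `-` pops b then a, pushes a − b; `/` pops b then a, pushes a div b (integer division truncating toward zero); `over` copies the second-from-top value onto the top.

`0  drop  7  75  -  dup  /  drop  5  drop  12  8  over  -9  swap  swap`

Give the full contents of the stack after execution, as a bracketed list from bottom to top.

[12, 8, 12, -9]

0     [0]
drop  []
7     [7]
75    [7, 75]
-     [-68]
dup   [-68, -68]
/     [1]
drop  []
5     [5]
drop  []
12    [12]
8     [12, 8]
over  [12, 8, 12]
-9    [12, 8, 12, -9]
swap  [12, 8, -9, 12]
swap  [12, 8, 12, -9]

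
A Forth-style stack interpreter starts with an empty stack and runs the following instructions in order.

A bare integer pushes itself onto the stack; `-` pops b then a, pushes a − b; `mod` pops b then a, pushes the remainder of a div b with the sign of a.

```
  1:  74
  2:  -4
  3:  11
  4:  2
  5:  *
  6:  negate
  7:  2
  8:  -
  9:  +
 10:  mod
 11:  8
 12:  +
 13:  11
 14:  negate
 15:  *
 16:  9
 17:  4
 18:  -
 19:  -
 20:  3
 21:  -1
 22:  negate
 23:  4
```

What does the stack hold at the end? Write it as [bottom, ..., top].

74     -> [74]
-4     -> [74, -4]
11     -> [74, -4, 11]
2      -> [74, -4, 11, 2]
*      -> [74, -4, 22]
negate -> [74, -4, -22]
2      -> [74, -4, -22, 2]
-      -> [74, -4, -24]
+      -> [74, -28]
mod    -> [18]
8      -> [18, 8]
+      -> [26]
11     -> [26, 11]
negate -> [26, -11]
*      -> [-286]
9      -> [-286, 9]
4      -> [-286, 9, 4]
-      -> [-286, 5]
-      -> [-291]
3      -> [-291, 3]
-1     -> [-291, 3, -1]
negate -> [-291, 3, 1]
4      -> [-291, 3, 1, 4]

[-291, 3, 1, 4]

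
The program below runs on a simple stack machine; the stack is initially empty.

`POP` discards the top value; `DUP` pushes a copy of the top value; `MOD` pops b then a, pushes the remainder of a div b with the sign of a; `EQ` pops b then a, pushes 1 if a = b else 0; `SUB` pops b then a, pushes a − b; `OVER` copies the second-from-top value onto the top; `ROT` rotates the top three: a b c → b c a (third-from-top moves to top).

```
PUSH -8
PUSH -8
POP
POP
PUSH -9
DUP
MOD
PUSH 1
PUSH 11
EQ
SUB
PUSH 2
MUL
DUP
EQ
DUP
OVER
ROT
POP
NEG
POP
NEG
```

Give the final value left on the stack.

PUSH -8 → [-8]
PUSH -8 → [-8, -8]
POP     → [-8]
POP     → []
PUSH -9 → [-9]
DUP     → [-9, -9]
MOD     → [0]
PUSH 1  → [0, 1]
PUSH 11 → [0, 1, 11]
EQ      → [0, 0]
SUB     → [0]
PUSH 2  → [0, 2]
MUL     → [0]
DUP     → [0, 0]
EQ      → [1]
DUP     → [1, 1]
OVER    → [1, 1, 1]
ROT     → [1, 1, 1]
POP     → [1, 1]
NEG     → [1, -1]
POP     → [1]
NEG     → [-1]

-1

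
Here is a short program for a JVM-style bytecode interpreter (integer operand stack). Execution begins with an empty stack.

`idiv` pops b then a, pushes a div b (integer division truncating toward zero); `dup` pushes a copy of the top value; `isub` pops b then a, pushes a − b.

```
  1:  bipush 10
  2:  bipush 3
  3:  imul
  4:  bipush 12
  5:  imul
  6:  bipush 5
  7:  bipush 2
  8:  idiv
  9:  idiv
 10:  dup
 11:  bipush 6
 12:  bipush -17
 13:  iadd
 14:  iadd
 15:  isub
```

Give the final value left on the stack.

bipush 10  -> 10
bipush 3   -> 10 3
imul       -> 30
bipush 12  -> 30 12
imul       -> 360
bipush 5   -> 360 5
bipush 2   -> 360 5 2
idiv       -> 360 2
idiv       -> 180
dup        -> 180 180
bipush 6   -> 180 180 6
bipush -17 -> 180 180 6 -17
iadd       -> 180 180 -11
iadd       -> 180 169
isub       -> 11

11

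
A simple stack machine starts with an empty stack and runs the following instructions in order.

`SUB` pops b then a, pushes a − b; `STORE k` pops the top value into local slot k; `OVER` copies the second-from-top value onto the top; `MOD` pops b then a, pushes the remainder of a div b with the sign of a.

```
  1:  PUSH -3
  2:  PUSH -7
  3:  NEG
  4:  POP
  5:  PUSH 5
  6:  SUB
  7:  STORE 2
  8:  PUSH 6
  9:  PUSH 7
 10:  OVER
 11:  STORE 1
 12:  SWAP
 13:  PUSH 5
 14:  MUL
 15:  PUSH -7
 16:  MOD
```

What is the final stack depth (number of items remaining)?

PUSH -3 : -3
PUSH -7 : -3 -7
NEG     : -3 7
POP     : -3
PUSH 5  : -3 5
SUB     : -8
STORE 2 : (empty)
PUSH 6  : 6
PUSH 7  : 6 7
OVER    : 6 7 6
STORE 1 : 6 7
SWAP    : 7 6
PUSH 5  : 7 6 5
MUL     : 7 30
PUSH -7 : 7 30 -7
MOD     : 7 2

2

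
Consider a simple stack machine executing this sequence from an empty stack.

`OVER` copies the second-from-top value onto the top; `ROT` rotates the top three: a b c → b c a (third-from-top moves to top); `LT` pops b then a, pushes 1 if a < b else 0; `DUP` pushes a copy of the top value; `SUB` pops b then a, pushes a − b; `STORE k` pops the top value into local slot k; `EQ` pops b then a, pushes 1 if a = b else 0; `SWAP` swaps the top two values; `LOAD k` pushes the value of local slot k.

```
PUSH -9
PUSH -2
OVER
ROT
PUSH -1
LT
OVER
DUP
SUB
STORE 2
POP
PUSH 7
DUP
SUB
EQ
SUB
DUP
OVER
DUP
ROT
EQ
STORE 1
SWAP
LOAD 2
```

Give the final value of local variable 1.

1

PUSH -9  [-9]
PUSH -2  [-9, -2]
OVER     [-9, -2, -9]
ROT      [-2, -9, -9]
PUSH -1  [-2, -9, -9, -1]
LT       [-2, -9, 1]
OVER     [-2, -9, 1, -9]
DUP      [-2, -9, 1, -9, -9]
SUB      [-2, -9, 1, 0]
STORE 2  [-2, -9, 1]
POP      [-2, -9]
PUSH 7   [-2, -9, 7]
DUP      [-2, -9, 7, 7]
SUB      [-2, -9, 0]
EQ       [-2, 0]
SUB      [-2]
DUP      [-2, -2]
OVER     [-2, -2, -2]
DUP      [-2, -2, -2, -2]
ROT      [-2, -2, -2, -2]
EQ       [-2, -2, 1]
STORE 1  [-2, -2]
SWAP     [-2, -2]
LOAD 2   [-2, -2, 0]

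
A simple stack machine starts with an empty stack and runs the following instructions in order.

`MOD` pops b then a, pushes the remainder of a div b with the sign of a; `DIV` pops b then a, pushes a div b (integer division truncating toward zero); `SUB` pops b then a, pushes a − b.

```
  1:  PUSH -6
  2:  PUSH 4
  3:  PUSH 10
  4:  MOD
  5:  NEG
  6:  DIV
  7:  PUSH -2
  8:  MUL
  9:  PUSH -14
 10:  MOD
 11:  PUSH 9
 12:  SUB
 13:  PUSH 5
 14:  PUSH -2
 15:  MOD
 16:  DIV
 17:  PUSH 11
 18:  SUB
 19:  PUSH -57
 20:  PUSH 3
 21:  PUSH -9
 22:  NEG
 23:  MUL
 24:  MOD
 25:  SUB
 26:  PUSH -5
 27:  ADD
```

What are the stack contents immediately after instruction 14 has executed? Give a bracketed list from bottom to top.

PUSH -6   [-6]
PUSH 4    [-6, 4]
PUSH 10   [-6, 4, 10]
MOD       [-6, 4]
NEG       [-6, -4]
DIV       [1]
PUSH -2   [1, -2]
MUL       [-2]
PUSH -14  [-2, -14]
MOD       [-2]
PUSH 9    [-2, 9]
SUB       [-11]
PUSH 5    [-11, 5]
PUSH -2   [-11, 5, -2]

[-11, 5, -2]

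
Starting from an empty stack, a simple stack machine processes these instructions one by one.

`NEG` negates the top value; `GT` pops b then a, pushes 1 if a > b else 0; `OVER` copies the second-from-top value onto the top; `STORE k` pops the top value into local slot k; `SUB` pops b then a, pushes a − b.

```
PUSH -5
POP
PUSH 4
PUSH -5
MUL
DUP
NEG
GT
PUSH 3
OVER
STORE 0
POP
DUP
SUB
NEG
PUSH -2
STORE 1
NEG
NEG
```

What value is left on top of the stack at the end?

0

PUSH -5 → [-5]
POP     → []
PUSH 4  → [4]
PUSH -5 → [4, -5]
MUL     → [-20]
DUP     → [-20, -20]
NEG     → [-20, 20]
GT      → [0]
PUSH 3  → [0, 3]
OVER    → [0, 3, 0]
STORE 0 → [0, 3]
POP     → [0]
DUP     → [0, 0]
SUB     → [0]
NEG     → [0]
PUSH -2 → [0, -2]
STORE 1 → [0]
NEG     → [0]
NEG     → [0]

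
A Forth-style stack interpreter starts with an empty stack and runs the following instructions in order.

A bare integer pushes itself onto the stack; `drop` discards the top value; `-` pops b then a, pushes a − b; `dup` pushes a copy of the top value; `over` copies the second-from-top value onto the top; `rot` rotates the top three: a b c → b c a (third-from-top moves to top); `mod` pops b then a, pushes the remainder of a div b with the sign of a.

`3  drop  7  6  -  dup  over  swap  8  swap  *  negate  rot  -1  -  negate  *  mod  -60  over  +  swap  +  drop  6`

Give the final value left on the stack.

6

3       [3]
drop    []
7       [7]
6       [7, 6]
-       [1]
dup     [1, 1]
over    [1, 1, 1]
swap    [1, 1, 1]
8       [1, 1, 1, 8]
swap    [1, 1, 8, 1]
*       [1, 1, 8]
negate  [1, 1, -8]
rot     [1, -8, 1]
-1      [1, -8, 1, -1]
-       [1, -8, 2]
negate  [1, -8, -2]
*       [1, 16]
mod     [1]
-60     [1, -60]
over    [1, -60, 1]
+       [1, -59]
swap    [-59, 1]
+       [-58]
drop    []
6       [6]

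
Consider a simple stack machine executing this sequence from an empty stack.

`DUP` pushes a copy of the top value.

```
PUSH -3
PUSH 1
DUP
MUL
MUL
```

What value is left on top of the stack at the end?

-3

PUSH -3 : [-3]
PUSH 1  : [-3, 1]
DUP     : [-3, 1, 1]
MUL     : [-3, 1]
MUL     : [-3]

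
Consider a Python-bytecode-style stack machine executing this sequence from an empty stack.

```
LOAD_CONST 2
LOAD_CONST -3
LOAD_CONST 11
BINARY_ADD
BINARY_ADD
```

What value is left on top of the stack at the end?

LOAD_CONST 2  -> 2
LOAD_CONST -3 -> 2 -3
LOAD_CONST 11 -> 2 -3 11
BINARY_ADD    -> 2 8
BINARY_ADD    -> 10

10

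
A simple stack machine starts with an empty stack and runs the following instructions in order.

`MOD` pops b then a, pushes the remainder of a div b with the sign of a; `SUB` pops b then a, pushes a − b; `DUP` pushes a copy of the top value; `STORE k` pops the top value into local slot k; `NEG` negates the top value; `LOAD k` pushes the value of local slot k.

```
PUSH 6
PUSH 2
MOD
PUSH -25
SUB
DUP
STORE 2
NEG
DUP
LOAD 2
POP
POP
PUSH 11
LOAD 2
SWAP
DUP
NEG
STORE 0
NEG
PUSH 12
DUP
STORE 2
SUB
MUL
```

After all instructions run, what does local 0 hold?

-11

PUSH 6    6
PUSH 2    6 2
MOD       0
PUSH -25  0 -25
SUB       25
DUP       25 25
STORE 2   25
NEG       -25
DUP       -25 -25
LOAD 2    -25 -25 25
POP       -25 -25
POP       -25
PUSH 11   -25 11
LOAD 2    -25 11 25
SWAP      -25 25 11
DUP       -25 25 11 11
NEG       -25 25 11 -11
STORE 0   -25 25 11
NEG       -25 25 -11
PUSH 12   -25 25 -11 12
DUP       -25 25 -11 12 12
STORE 2   -25 25 -11 12
SUB       -25 25 -23
MUL       -25 -575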